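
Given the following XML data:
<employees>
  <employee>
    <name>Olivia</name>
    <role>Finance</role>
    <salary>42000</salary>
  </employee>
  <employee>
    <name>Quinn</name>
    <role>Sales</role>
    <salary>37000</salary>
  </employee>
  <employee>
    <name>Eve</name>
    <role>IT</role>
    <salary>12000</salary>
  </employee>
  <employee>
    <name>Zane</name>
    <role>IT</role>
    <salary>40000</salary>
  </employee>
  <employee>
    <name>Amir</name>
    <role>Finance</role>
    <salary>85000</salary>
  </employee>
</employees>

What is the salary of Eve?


Searching for <employee> with <name>Eve</name>
Found at position 3
<salary>12000</salary>

ANSWER: 12000


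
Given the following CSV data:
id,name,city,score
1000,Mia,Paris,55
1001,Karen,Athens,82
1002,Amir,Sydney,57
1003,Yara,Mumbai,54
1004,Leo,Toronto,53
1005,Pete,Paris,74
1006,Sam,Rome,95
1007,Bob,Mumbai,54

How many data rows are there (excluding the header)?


Counting rows (excluding header):
Header: id,name,city,score
Data rows: 8

ANSWER: 8


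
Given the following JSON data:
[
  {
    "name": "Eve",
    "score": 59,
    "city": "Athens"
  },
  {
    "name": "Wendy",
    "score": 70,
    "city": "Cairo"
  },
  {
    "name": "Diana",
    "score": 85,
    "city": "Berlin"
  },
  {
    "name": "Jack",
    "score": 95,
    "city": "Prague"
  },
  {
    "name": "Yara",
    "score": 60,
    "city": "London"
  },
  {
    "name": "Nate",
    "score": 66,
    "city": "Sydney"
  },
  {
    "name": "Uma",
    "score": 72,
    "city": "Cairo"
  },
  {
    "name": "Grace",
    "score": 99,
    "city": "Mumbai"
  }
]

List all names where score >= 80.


Filtering records where score >= 80:
  Eve (score=59) -> no
  Wendy (score=70) -> no
  Diana (score=85) -> YES
  Jack (score=95) -> YES
  Yara (score=60) -> no
  Nate (score=66) -> no
  Uma (score=72) -> no
  Grace (score=99) -> YES


ANSWER: Diana, Jack, Grace


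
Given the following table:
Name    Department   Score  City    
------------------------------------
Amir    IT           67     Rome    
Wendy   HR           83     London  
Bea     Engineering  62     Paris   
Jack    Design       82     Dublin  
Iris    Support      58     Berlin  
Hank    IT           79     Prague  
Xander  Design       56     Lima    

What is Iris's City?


Row 5: Iris
City = Berlin

ANSWER: Berlin


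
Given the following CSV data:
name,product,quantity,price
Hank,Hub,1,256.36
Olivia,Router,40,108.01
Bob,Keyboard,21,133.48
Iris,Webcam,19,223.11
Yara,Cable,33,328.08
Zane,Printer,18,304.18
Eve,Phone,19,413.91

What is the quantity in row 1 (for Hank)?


Row 1: Hank
Column 'quantity' = 1

ANSWER: 1


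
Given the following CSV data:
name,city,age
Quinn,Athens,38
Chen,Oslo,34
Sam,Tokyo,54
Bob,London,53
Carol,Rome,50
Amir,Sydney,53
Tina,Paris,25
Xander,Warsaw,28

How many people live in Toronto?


Scanning city column for 'Toronto':
Total matches: 0

ANSWER: 0


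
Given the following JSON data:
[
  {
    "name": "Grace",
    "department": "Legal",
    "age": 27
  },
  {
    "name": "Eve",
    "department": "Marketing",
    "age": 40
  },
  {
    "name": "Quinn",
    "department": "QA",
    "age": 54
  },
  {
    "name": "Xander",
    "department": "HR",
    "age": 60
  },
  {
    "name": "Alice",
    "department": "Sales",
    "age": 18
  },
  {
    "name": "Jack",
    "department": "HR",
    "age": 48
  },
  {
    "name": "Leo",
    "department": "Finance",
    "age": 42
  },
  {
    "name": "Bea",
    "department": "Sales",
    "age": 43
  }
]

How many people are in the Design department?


Scanning records for department = Design
  No matches found
Count: 0

ANSWER: 0


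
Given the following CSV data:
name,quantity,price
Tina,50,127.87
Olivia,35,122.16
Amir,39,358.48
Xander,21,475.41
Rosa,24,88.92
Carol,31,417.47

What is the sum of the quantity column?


Values in 'quantity' column:
  Row 1: 50
  Row 2: 35
  Row 3: 39
  Row 4: 21
  Row 5: 24
  Row 6: 31
Sum = 50 + 35 + 39 + 21 + 24 + 31 = 200

ANSWER: 200


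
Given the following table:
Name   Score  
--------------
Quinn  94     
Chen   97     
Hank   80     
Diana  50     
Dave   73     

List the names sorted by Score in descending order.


Sorting by Score (descending):
  Chen: 97
  Quinn: 94
  Hank: 80
  Dave: 73
  Diana: 50


ANSWER: Chen, Quinn, Hank, Dave, Diana


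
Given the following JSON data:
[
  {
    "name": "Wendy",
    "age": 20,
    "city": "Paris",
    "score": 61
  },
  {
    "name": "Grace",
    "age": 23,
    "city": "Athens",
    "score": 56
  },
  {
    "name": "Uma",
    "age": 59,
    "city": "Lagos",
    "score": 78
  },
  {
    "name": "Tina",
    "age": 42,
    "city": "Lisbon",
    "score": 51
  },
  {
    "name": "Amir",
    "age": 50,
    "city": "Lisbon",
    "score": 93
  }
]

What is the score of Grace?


Looking up record where name = Grace
Record index: 1
Field 'score' = 56

ANSWER: 56


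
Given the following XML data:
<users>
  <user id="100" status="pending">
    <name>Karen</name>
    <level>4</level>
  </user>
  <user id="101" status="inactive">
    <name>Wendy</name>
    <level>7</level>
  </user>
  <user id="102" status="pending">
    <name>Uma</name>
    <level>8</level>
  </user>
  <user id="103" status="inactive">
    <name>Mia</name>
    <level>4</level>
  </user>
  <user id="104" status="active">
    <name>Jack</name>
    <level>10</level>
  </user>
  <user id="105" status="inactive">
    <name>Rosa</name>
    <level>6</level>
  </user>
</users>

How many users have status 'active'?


Counting users with status='active':
  Jack (id=104) -> MATCH
Count: 1

ANSWER: 1


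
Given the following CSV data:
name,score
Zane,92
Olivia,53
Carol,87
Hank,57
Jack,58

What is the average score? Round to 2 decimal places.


Scores: 92, 53, 87, 57, 58
Sum = 347
Count = 5
Average = 347 / 5 = 69.40

ANSWER: 69.40


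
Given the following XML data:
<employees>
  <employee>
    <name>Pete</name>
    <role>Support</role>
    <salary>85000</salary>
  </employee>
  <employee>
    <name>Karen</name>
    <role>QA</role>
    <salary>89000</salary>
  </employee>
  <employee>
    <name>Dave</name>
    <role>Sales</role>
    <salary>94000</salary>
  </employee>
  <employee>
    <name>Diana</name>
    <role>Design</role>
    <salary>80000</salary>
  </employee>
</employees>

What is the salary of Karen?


Searching for <employee> with <name>Karen</name>
Found at position 2
<salary>89000</salary>

ANSWER: 89000


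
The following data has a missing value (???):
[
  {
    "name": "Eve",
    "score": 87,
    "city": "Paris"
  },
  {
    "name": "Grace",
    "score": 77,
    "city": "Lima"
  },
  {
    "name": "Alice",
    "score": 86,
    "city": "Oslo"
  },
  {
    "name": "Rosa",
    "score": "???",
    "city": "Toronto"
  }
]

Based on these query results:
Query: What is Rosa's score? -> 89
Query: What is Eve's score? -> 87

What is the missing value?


The missing value is Rosa's score
From query: Rosa's score = 89

ANSWER: 89


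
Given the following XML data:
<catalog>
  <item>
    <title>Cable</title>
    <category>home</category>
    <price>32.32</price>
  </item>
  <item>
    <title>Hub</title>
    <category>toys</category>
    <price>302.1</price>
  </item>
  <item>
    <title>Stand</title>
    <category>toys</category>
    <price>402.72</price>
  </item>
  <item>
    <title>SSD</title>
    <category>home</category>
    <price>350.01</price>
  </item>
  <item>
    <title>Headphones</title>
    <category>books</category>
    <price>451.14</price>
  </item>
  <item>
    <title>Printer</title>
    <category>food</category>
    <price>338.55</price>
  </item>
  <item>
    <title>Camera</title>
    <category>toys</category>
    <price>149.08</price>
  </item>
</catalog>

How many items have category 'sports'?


Scanning <item> elements for <category>sports</category>:
Count: 0

ANSWER: 0


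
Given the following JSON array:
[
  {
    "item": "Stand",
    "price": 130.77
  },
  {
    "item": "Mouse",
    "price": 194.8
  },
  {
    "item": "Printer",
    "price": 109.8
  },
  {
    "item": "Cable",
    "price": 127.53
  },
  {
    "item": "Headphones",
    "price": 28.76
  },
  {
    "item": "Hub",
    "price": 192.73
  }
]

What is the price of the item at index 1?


Array index 1 -> Mouse
price = 194.8

ANSWER: 194.8


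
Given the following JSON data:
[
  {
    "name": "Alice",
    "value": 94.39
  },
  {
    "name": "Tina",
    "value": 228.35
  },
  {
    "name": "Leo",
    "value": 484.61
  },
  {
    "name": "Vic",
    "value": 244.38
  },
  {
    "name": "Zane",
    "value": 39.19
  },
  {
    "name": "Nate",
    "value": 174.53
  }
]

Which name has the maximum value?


Comparing values:
  Alice: 94.39
  Tina: 228.35
  Leo: 484.61
  Vic: 244.38
  Zane: 39.19
  Nate: 174.53
Maximum: Leo (484.61)

ANSWER: Leo


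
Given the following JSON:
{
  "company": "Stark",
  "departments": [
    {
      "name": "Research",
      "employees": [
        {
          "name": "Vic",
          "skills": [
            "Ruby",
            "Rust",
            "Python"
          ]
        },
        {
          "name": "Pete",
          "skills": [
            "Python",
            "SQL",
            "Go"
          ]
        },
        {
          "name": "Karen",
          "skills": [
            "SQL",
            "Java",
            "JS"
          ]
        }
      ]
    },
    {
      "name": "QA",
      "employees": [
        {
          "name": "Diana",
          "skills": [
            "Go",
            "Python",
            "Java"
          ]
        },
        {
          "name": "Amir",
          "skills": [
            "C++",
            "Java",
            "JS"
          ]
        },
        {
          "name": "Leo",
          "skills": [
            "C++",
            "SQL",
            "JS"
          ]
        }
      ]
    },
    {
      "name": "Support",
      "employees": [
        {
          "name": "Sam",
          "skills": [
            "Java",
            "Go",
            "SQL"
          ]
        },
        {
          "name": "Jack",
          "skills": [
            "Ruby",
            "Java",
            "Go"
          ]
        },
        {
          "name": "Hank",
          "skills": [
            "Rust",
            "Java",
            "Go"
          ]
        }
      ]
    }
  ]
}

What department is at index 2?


Path: departments[2].name
Value: Support

ANSWER: Support


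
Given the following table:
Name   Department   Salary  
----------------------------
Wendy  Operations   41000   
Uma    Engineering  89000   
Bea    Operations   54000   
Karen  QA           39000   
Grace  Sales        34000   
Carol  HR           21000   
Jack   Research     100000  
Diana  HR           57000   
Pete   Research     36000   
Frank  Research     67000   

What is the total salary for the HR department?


HR department members:
  Carol: 21000
  Diana: 57000
Total = 21000 + 57000 = 78000

ANSWER: 78000


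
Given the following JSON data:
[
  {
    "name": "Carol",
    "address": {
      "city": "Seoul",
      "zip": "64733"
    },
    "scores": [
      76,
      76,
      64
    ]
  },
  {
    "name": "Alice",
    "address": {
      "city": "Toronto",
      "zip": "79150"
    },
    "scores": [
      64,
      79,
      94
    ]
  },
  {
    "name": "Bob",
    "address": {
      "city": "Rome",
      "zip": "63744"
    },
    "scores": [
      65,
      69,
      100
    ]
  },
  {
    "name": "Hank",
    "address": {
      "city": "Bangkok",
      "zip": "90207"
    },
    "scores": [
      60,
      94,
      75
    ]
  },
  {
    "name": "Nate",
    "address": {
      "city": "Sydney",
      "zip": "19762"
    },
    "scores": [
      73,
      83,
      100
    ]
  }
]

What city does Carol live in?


Path: records[0].address.city
Value: Seoul

ANSWER: Seoul


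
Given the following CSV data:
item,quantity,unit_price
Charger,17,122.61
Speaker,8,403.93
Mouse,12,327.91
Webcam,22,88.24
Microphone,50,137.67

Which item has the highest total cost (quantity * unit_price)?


Computing row totals:
  Charger: 2084.37
  Speaker: 3231.44
  Mouse: 3934.92
  Webcam: 1941.28
  Microphone: 6883.5
Maximum: Microphone (6883.5)

ANSWER: Microphone


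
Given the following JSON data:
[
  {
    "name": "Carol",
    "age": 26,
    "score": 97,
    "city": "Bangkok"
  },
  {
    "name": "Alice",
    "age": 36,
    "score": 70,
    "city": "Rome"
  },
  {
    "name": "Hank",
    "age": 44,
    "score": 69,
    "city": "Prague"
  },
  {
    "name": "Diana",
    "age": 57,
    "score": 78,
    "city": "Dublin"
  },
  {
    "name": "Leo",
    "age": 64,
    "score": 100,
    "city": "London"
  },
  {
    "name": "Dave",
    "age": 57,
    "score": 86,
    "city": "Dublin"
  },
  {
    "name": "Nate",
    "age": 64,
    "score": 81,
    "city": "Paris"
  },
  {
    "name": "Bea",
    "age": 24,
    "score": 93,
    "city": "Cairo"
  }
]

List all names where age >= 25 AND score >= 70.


Checking both conditions:
  Carol (age=26, score=97) -> YES
  Alice (age=36, score=70) -> YES
  Hank (age=44, score=69) -> no
  Diana (age=57, score=78) -> YES
  Leo (age=64, score=100) -> YES
  Dave (age=57, score=86) -> YES
  Nate (age=64, score=81) -> YES
  Bea (age=24, score=93) -> no


ANSWER: Carol, Alice, Diana, Leo, Dave, Nate


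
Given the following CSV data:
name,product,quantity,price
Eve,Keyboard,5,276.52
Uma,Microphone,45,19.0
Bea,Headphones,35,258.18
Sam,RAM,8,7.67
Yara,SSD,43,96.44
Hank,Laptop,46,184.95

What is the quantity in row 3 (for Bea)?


Row 3: Bea
Column 'quantity' = 35

ANSWER: 35


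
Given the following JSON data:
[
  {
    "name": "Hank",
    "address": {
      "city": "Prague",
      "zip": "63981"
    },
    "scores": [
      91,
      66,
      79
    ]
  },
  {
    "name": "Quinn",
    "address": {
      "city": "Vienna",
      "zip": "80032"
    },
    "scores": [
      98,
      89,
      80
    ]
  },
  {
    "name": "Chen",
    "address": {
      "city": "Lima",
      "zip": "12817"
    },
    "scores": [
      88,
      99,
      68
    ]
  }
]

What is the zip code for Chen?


Path: records[2].address.zip
Value: 12817

ANSWER: 12817


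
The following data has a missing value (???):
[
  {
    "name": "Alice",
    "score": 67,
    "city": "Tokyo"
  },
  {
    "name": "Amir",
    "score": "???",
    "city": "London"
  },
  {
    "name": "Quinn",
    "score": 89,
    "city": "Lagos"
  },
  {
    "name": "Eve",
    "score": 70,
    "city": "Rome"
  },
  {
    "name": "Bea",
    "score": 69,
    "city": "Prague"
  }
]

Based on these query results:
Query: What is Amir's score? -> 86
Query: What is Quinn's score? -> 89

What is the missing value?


The missing value is Amir's score
From query: Amir's score = 86

ANSWER: 86


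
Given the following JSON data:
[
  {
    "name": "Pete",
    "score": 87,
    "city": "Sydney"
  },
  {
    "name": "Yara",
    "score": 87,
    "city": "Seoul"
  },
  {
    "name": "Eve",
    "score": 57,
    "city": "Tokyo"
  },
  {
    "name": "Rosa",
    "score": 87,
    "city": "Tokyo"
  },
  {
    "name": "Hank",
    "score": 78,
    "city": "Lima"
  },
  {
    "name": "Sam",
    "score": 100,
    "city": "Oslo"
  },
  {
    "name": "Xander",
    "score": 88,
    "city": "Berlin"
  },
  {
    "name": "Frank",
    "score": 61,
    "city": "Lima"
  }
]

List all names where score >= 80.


Filtering records where score >= 80:
  Pete (score=87) -> YES
  Yara (score=87) -> YES
  Eve (score=57) -> no
  Rosa (score=87) -> YES
  Hank (score=78) -> no
  Sam (score=100) -> YES
  Xander (score=88) -> YES
  Frank (score=61) -> no


ANSWER: Pete, Yara, Rosa, Sam, Xander


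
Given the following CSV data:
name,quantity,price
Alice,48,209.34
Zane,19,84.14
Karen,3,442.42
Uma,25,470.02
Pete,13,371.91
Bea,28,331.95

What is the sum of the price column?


Values in 'price' column:
  Row 1: 209.34
  Row 2: 84.14
  Row 3: 442.42
  Row 4: 470.02
  Row 5: 371.91
  Row 6: 331.95
Sum = 209.34 + 84.14 + 442.42 + 470.02 + 371.91 + 331.95 = 1909.78

ANSWER: 1909.78


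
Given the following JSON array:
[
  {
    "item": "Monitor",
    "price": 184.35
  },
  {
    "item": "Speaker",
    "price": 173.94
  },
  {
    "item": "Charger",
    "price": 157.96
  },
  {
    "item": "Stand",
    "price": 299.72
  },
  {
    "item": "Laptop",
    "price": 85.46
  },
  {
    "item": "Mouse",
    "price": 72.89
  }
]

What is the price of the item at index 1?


Array index 1 -> Speaker
price = 173.94

ANSWER: 173.94


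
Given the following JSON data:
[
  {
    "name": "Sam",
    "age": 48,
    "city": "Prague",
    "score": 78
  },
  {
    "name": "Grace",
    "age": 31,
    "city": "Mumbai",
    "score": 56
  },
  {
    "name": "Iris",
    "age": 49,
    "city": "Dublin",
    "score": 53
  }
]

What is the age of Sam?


Looking up record where name = Sam
Record index: 0
Field 'age' = 48

ANSWER: 48


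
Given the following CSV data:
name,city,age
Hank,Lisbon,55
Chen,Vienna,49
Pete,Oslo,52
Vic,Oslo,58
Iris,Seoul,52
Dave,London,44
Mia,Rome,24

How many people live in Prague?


Scanning city column for 'Prague':
Total matches: 0

ANSWER: 0


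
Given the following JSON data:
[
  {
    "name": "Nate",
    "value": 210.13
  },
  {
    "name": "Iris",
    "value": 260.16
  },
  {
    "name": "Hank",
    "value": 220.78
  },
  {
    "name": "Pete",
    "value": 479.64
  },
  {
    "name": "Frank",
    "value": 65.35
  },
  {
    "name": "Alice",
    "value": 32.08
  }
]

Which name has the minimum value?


Comparing values:
  Nate: 210.13
  Iris: 260.16
  Hank: 220.78
  Pete: 479.64
  Frank: 65.35
  Alice: 32.08
Minimum: Alice (32.08)

ANSWER: Alice


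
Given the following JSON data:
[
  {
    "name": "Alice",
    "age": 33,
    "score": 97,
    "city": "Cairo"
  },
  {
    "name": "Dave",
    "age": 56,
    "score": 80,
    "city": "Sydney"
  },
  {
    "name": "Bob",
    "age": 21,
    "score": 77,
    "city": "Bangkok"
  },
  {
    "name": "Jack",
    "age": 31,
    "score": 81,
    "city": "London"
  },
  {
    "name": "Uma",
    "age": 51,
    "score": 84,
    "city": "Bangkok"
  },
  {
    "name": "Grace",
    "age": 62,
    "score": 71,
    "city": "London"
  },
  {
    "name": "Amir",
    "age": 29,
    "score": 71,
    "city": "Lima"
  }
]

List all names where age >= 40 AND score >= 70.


Checking both conditions:
  Alice (age=33, score=97) -> no
  Dave (age=56, score=80) -> YES
  Bob (age=21, score=77) -> no
  Jack (age=31, score=81) -> no
  Uma (age=51, score=84) -> YES
  Grace (age=62, score=71) -> YES
  Amir (age=29, score=71) -> no


ANSWER: Dave, Uma, Grace


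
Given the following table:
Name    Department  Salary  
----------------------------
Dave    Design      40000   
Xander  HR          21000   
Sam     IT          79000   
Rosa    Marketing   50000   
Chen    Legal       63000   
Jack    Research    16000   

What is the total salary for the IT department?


IT department members:
  Sam: 79000
Total = 79000 = 79000

ANSWER: 79000


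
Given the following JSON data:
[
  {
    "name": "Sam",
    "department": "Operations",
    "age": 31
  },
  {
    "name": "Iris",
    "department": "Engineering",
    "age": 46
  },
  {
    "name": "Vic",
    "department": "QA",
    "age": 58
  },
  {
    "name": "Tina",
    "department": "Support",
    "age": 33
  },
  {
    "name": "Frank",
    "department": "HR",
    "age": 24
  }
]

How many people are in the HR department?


Scanning records for department = HR
  Record 4: Frank
Count: 1

ANSWER: 1


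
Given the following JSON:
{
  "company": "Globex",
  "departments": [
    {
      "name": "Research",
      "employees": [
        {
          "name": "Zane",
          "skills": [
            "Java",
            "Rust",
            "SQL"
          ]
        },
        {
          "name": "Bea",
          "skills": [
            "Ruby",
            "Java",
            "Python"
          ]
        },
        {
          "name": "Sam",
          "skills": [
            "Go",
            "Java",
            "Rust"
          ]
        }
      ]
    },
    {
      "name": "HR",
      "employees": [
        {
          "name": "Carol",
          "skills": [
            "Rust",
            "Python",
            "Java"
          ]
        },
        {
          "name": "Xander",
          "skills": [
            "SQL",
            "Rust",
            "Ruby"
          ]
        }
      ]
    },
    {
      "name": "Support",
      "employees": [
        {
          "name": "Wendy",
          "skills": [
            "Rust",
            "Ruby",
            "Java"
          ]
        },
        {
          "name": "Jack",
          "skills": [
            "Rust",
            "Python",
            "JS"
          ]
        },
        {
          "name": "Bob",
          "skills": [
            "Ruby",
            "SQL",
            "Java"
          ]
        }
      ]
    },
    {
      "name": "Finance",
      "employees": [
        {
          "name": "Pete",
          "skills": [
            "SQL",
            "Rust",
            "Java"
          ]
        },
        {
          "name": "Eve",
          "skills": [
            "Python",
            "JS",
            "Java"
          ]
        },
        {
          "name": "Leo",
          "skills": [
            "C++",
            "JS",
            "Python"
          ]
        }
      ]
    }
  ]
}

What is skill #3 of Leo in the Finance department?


Path: departments[3].employees[2].skills[2]
Value: Python

ANSWER: Python


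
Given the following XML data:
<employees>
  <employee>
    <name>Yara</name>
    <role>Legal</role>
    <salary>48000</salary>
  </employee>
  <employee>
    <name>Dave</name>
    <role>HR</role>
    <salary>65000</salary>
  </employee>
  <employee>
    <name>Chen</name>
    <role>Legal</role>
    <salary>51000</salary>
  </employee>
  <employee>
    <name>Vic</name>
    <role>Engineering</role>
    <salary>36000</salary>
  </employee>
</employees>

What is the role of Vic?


Searching for <employee> with <name>Vic</name>
Found at position 4
<role>Engineering</role>

ANSWER: Engineering


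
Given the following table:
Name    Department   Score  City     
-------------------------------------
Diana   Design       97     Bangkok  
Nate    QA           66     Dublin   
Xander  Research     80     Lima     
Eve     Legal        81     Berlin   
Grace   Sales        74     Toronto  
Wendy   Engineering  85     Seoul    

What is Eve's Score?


Row 4: Eve
Score = 81

ANSWER: 81


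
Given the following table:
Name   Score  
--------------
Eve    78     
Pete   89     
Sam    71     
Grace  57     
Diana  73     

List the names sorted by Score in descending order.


Sorting by Score (descending):
  Pete: 89
  Eve: 78
  Diana: 73
  Sam: 71
  Grace: 57


ANSWER: Pete, Eve, Diana, Sam, Grace


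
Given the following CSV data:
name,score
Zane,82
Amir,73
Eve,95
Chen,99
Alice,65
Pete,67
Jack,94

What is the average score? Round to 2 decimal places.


Scores: 82, 73, 95, 99, 65, 67, 94
Sum = 575
Count = 7
Average = 575 / 7 = 82.14

ANSWER: 82.14


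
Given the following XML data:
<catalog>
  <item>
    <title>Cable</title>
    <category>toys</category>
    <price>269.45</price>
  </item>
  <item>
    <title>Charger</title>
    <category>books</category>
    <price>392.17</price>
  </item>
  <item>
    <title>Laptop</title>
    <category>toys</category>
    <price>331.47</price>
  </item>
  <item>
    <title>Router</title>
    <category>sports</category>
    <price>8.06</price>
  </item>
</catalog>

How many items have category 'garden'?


Scanning <item> elements for <category>garden</category>:
Count: 0

ANSWER: 0


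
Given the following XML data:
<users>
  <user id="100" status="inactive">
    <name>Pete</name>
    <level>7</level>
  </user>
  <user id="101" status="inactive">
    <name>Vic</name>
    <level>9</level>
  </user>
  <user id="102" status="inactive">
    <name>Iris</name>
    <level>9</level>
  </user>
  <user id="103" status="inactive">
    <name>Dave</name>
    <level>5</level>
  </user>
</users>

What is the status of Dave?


Finding user with name = Dave
user id="103" status="inactive"

ANSWER: inactive


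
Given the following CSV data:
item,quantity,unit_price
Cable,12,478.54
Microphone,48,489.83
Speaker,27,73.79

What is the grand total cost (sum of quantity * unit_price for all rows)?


Computing row totals:
  Cable: 12 * 478.54 = 5742.48
  Microphone: 48 * 489.83 = 23511.84
  Speaker: 27 * 73.79 = 1992.33
Grand total = 5742.48 + 23511.84 + 1992.33 = 31246.65

ANSWER: 31246.65


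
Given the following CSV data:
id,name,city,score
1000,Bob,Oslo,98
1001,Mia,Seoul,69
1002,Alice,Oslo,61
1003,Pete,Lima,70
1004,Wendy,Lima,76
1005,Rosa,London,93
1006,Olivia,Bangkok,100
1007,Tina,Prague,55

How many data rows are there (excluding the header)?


Counting rows (excluding header):
Header: id,name,city,score
Data rows: 8

ANSWER: 8


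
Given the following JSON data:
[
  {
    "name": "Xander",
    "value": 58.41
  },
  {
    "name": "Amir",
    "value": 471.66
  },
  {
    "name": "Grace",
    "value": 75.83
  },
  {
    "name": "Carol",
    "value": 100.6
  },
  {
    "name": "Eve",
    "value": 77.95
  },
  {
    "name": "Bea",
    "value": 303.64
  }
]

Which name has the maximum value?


Comparing values:
  Xander: 58.41
  Amir: 471.66
  Grace: 75.83
  Carol: 100.6
  Eve: 77.95
  Bea: 303.64
Maximum: Amir (471.66)

ANSWER: Amir


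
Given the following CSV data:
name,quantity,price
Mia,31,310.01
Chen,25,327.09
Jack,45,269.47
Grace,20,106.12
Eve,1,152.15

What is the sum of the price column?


Values in 'price' column:
  Row 1: 310.01
  Row 2: 327.09
  Row 3: 269.47
  Row 4: 106.12
  Row 5: 152.15
Sum = 310.01 + 327.09 + 269.47 + 106.12 + 152.15 = 1164.84

ANSWER: 1164.84


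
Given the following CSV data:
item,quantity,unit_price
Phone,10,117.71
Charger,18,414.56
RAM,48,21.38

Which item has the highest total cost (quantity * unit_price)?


Computing row totals:
  Phone: 1177.1
  Charger: 7462.08
  RAM: 1026.24
Maximum: Charger (7462.08)

ANSWER: Charger


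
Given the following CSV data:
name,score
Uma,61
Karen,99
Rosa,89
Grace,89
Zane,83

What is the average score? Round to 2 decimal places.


Scores: 61, 99, 89, 89, 83
Sum = 421
Count = 5
Average = 421 / 5 = 84.20

ANSWER: 84.20


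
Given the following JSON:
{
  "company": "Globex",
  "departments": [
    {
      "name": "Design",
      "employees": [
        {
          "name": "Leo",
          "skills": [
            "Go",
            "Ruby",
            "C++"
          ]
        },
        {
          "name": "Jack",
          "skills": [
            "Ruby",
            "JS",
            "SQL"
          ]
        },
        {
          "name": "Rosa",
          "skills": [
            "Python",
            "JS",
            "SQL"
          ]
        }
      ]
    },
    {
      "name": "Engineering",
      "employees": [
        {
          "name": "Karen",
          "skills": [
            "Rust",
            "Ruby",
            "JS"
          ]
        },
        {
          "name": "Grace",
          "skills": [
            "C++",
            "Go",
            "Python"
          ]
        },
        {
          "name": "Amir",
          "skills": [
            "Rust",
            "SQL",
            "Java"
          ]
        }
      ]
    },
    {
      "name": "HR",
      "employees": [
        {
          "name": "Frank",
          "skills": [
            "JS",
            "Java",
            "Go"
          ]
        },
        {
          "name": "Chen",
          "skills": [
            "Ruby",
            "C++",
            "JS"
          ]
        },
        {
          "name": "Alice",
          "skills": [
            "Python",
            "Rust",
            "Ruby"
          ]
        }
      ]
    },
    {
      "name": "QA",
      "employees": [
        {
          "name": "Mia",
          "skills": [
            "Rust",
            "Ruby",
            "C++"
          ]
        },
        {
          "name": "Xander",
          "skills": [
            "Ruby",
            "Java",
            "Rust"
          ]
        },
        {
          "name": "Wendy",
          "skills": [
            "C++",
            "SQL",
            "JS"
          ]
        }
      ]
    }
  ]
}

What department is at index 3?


Path: departments[3].name
Value: QA

ANSWER: QA


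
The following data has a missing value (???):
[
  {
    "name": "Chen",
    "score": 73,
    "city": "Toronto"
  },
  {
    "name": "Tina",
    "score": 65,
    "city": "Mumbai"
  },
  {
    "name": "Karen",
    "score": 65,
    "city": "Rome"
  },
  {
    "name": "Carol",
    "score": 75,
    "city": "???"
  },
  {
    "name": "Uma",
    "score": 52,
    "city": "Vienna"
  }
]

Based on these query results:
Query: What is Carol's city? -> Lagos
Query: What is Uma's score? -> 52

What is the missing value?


The missing value is Carol's city
From query: Carol's city = Lagos

ANSWER: Lagos


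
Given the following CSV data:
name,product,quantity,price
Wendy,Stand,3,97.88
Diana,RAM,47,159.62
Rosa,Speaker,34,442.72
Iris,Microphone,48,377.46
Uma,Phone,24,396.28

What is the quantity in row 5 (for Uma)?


Row 5: Uma
Column 'quantity' = 24

ANSWER: 24


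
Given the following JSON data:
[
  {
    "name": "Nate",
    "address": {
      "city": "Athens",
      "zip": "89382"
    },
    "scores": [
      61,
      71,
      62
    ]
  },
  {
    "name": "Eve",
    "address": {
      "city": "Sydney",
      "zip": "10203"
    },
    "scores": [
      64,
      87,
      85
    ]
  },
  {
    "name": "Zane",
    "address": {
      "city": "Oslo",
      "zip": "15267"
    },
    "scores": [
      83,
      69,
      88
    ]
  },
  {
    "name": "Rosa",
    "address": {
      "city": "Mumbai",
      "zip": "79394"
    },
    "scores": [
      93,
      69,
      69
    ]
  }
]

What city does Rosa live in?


Path: records[3].address.city
Value: Mumbai

ANSWER: Mumbai


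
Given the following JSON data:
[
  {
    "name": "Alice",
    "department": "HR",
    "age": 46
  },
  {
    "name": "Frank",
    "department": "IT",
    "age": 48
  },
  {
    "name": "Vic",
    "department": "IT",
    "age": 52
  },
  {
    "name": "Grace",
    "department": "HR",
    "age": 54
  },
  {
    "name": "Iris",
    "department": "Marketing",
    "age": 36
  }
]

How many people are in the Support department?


Scanning records for department = Support
  No matches found
Count: 0

ANSWER: 0


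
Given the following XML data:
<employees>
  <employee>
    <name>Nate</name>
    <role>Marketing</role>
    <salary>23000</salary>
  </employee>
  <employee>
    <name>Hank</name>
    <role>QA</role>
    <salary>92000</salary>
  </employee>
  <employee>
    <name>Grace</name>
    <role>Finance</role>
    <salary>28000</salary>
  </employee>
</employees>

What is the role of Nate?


Searching for <employee> with <name>Nate</name>
Found at position 1
<role>Marketing</role>

ANSWER: Marketing


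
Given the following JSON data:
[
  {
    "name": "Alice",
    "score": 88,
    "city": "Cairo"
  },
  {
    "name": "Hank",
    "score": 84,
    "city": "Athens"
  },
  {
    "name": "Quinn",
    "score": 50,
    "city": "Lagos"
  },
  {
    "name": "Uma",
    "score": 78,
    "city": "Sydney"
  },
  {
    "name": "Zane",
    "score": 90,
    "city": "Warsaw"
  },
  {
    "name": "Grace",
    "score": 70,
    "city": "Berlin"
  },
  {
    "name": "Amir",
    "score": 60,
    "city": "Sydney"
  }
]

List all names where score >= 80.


Filtering records where score >= 80:
  Alice (score=88) -> YES
  Hank (score=84) -> YES
  Quinn (score=50) -> no
  Uma (score=78) -> no
  Zane (score=90) -> YES
  Grace (score=70) -> no
  Amir (score=60) -> no


ANSWER: Alice, Hank, Zane


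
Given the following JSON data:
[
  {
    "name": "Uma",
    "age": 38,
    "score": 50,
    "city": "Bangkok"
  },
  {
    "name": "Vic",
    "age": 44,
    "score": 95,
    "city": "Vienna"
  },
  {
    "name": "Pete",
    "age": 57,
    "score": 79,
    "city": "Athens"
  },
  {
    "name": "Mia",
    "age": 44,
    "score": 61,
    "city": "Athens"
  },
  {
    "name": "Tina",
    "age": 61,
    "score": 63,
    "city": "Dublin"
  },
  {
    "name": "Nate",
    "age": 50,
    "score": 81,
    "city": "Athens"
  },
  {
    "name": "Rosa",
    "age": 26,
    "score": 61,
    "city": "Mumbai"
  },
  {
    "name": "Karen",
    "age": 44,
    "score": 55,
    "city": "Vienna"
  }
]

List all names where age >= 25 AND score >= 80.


Checking both conditions:
  Uma (age=38, score=50) -> no
  Vic (age=44, score=95) -> YES
  Pete (age=57, score=79) -> no
  Mia (age=44, score=61) -> no
  Tina (age=61, score=63) -> no
  Nate (age=50, score=81) -> YES
  Rosa (age=26, score=61) -> no
  Karen (age=44, score=55) -> no


ANSWER: Vic, Nate


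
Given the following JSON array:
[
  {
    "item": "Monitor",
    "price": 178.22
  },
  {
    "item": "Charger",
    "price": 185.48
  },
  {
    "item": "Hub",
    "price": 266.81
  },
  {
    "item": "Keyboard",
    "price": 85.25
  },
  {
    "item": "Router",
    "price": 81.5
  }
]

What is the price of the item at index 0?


Array index 0 -> Monitor
price = 178.22

ANSWER: 178.22


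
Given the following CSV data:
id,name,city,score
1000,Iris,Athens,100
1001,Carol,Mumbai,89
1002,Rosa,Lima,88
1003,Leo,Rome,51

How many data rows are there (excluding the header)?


Counting rows (excluding header):
Header: id,name,city,score
Data rows: 4

ANSWER: 4


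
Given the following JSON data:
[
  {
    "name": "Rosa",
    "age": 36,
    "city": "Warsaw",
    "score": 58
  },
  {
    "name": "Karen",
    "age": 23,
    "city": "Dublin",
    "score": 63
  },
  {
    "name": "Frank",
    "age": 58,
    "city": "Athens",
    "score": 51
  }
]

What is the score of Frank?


Looking up record where name = Frank
Record index: 2
Field 'score' = 51

ANSWER: 51


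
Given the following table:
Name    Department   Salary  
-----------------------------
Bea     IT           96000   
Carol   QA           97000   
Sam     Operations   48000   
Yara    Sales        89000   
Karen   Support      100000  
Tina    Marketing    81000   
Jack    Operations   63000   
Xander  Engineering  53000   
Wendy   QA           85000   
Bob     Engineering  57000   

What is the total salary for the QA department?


QA department members:
  Carol: 97000
  Wendy: 85000
Total = 97000 + 85000 = 182000

ANSWER: 182000


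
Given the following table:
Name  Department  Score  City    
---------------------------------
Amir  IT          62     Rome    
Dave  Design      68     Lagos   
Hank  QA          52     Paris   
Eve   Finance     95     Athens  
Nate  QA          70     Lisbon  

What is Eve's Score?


Row 4: Eve
Score = 95

ANSWER: 95


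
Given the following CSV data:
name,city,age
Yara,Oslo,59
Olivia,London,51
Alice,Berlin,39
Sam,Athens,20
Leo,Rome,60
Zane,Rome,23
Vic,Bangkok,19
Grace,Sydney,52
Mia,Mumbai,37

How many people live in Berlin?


Scanning city column for 'Berlin':
  Row 3: Alice -> MATCH
Total matches: 1

ANSWER: 1


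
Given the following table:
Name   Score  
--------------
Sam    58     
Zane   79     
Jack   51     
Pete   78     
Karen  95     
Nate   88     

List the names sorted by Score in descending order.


Sorting by Score (descending):
  Karen: 95
  Nate: 88
  Zane: 79
  Pete: 78
  Sam: 58
  Jack: 51


ANSWER: Karen, Nate, Zane, Pete, Sam, Jack


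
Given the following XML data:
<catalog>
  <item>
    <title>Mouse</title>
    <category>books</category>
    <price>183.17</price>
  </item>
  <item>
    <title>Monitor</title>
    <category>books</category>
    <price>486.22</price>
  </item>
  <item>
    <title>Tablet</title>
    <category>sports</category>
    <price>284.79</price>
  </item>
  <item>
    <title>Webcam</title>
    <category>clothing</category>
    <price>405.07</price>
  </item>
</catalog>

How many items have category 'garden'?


Scanning <item> elements for <category>garden</category>:
Count: 0

ANSWER: 0


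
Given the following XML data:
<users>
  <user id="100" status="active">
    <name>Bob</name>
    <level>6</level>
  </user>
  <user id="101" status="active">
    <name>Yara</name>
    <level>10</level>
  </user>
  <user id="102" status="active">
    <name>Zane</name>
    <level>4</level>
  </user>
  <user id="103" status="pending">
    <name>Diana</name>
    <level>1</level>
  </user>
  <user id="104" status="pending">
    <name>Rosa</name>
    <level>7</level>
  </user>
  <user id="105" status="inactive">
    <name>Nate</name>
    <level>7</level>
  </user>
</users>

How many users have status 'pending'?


Counting users with status='pending':
  Diana (id=103) -> MATCH
  Rosa (id=104) -> MATCH
Count: 2

ANSWER: 2


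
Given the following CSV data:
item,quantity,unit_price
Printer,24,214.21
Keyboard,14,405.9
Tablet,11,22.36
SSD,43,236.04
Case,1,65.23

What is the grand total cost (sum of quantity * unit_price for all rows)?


Computing row totals:
  Printer: 24 * 214.21 = 5141.04
  Keyboard: 14 * 405.9 = 5682.6
  Tablet: 11 * 22.36 = 245.96
  SSD: 43 * 236.04 = 10149.72
  Case: 1 * 65.23 = 65.23
Grand total = 5141.04 + 5682.6 + 245.96 + 10149.72 + 65.23 = 21284.55

ANSWER: 21284.55


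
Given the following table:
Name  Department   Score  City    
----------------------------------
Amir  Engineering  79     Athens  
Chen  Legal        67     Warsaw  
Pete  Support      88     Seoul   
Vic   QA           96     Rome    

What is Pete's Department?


Row 3: Pete
Department = Support

ANSWER: Support


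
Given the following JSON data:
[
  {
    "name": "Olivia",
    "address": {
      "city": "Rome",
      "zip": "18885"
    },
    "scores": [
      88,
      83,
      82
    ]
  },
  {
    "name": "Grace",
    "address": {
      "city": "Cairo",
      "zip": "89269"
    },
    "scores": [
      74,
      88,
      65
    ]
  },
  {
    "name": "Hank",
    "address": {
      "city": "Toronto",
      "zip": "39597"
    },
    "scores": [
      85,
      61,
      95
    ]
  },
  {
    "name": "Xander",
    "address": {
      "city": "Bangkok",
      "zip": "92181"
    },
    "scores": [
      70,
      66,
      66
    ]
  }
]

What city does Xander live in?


Path: records[3].address.city
Value: Bangkok

ANSWER: Bangkok


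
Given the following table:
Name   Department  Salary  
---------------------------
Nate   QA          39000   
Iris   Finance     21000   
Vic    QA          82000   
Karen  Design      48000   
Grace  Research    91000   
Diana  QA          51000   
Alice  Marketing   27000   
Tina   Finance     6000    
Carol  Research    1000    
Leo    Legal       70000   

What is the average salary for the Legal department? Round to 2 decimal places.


Legal department members:
  Leo: 70000
Sum = 70000
Count = 1
Average = 70000 / 1 = 70000.00

ANSWER: 70000.00


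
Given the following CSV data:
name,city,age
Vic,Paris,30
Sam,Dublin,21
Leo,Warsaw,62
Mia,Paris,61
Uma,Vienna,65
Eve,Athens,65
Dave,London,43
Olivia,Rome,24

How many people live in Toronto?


Scanning city column for 'Toronto':
Total matches: 0

ANSWER: 0


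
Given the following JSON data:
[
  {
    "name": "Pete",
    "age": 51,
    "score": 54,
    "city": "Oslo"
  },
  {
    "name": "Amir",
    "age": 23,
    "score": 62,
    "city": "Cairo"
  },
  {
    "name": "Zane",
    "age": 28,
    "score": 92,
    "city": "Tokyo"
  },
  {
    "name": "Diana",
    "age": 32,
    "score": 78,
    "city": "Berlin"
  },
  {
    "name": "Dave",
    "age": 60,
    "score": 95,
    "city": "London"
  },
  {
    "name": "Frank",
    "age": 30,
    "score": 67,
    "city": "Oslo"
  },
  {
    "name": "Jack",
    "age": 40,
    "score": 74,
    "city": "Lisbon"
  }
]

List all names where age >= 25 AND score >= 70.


Checking both conditions:
  Pete (age=51, score=54) -> no
  Amir (age=23, score=62) -> no
  Zane (age=28, score=92) -> YES
  Diana (age=32, score=78) -> YES
  Dave (age=60, score=95) -> YES
  Frank (age=30, score=67) -> no
  Jack (age=40, score=74) -> YES


ANSWER: Zane, Diana, Dave, Jack


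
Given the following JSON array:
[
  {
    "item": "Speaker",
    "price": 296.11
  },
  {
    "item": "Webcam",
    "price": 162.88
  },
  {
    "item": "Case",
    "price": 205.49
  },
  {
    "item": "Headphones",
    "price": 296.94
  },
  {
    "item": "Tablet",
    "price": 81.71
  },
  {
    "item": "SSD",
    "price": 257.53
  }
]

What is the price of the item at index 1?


Array index 1 -> Webcam
price = 162.88

ANSWER: 162.88
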